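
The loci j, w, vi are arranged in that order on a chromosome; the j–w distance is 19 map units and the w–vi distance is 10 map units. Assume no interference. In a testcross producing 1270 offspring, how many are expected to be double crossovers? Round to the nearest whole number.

24

Map distances give recombination frequencies of 0.190 and 0.100 for the two intervals.
With no interference, expected double-crossover frequency = 0.190 × 0.100 = 0.01900.
Expected number = 0.01900 × 1270 = 24.13 ≈ 24.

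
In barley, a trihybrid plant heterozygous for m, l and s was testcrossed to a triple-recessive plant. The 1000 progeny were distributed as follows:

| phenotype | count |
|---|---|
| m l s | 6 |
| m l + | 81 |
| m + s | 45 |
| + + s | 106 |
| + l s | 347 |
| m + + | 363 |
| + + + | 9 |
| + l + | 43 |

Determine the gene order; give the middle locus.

The two most frequent reciprocal classes, m + + and + l s, are the parental types, so the F1 was m + + / + l s.
The two rarest classes, + + + and m l s, are the double crossovers. Comparing them with the parentals, only the m allele has switched, so m is the middle locus and the order is s – m – l.

m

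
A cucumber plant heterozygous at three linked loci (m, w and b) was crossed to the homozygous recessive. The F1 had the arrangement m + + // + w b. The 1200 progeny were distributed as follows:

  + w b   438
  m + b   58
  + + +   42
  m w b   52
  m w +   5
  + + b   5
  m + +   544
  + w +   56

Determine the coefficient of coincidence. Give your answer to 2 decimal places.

The two rarest classes, m w + and + + b, are the double crossovers. Comparing them with the parentals, only the w allele has switched, so w is the middle locus and the order is b – w – m.
b–w: (114 + 10)/1200 = 0.1033; w–m: (94 + 10)/1200 = 0.0867.
Expected DCO frequency = 0.1033 × 0.0867 ≈ 0.00896; observed = 10/1200 ≈ 0.00833.
Coefficient of coincidence = 0.00833/0.00896 ≈ 0.93.

0.93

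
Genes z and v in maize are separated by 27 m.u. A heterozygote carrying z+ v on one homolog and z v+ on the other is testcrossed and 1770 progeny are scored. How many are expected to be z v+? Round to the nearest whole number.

646

A map distance of 27 m.u. corresponds to a recombination frequency of 0.270.
The F1 is z+ v / z v+, so z v+ is a parental gamete class with expected frequency (1 − r)/2 = 0.730/2 = 0.3650.
Expected number = 0.3650 × 1770 = 646.05 ≈ 646.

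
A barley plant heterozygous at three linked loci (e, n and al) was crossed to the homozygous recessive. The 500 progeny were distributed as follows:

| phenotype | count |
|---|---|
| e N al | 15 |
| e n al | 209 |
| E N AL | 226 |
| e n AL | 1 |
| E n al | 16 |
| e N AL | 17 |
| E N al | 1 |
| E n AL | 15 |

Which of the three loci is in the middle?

al

The two most frequent reciprocal classes, e n al and E N AL, are the parental types, so the F1 was e n al / E N AL.
The two rarest classes, e n AL and E N al, are the double crossovers. Comparing them with the parentals, only the al allele has switched, so al is the middle locus and the order is n – al – e.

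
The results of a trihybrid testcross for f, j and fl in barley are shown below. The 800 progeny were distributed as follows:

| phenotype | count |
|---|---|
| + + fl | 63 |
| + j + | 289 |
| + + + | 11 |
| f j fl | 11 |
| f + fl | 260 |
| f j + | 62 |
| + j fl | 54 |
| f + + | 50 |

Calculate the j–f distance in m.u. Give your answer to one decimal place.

18.4 m.u.

The two most frequent reciprocal classes, + j + and f + fl, are the parental types, so the F1 was + j + / f + fl.
The two rarest classes, + + + and f j fl, are the double crossovers. Comparing them with the parentals, only the j allele has switched, so j is the middle locus and the order is f – j – fl.
Crossovers in the f–j interval produce the single-crossover classes f j + and + + fl (62 + 63 = 125) plus the double crossovers (22).
RF(f–j) = (125 + 22) / 800 = 147/800 = 0.1837 → 18.4 m.u.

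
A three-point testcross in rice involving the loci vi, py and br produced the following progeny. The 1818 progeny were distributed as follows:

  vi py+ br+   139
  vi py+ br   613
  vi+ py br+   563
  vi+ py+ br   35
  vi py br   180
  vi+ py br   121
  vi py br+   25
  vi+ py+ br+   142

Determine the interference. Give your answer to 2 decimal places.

0.11

The two most frequent reciprocal classes, vi+ py br+ and vi py+ br, are the parental types, so the F1 was vi+ py br+ / vi py+ br.
The two rarest classes, vi py br+ and vi+ py+ br, are the double crossovers. Comparing them with the parentals, only the vi allele has switched, so vi is the middle locus and the order is py – vi – br.
py–vi: (322 + 60)/1818 = 0.2101; vi–br: (260 + 60)/1818 = 0.1760.
Expected DCO frequency = 0.2101 × 0.1760 ≈ 0.03698; observed = 60/1818 ≈ 0.03300.
Coefficient of coincidence = 0.03300/0.03698 ≈ 0.89; interference = 1 − 0.89 = 0.11.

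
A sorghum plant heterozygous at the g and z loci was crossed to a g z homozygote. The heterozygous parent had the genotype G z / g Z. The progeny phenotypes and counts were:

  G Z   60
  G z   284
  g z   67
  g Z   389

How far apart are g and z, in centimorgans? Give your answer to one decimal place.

The recombinant classes are G Z and g z: 60 + 67 = 127.
Recombination frequency = 127/800 = 0.1588 ≈ 15.9%, i.e. 15.9 centimorgans.

15.9 centimorgans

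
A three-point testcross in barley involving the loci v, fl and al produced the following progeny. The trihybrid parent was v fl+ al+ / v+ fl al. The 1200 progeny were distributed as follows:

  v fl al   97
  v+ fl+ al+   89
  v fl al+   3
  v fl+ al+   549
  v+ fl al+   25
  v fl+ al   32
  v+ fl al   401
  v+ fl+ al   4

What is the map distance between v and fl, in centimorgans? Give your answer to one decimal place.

16.1 centimorgans

The two rarest classes, v fl al+ and v+ fl+ al, are the double crossovers. Comparing them with the parentals, only the fl allele has switched, so fl is the middle locus and the order is v – fl – al.
Crossovers in the v–fl interval produce the single-crossover classes v+ fl+ al+ and v fl al (89 + 97 = 186) plus the double crossovers (7).
RF(v–fl) = (186 + 7) / 1200 = 193/1200 = 0.1608 → 16.1 centimorgans.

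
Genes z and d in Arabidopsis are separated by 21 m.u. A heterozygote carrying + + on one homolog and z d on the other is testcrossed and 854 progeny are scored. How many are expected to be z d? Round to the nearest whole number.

337

A map distance of 21 m.u. corresponds to a recombination frequency of 0.210.
The F1 is + + / z d, so z d is a parental gamete class with expected frequency (1 − r)/2 = 0.790/2 = 0.3950.
Expected number = 0.3950 × 854 = 337.33 ≈ 337.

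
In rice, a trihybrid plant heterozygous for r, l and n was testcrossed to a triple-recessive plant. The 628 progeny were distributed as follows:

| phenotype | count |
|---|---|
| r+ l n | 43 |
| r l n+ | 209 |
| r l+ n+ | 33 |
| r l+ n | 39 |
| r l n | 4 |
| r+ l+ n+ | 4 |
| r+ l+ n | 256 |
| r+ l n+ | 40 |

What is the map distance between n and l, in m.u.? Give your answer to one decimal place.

The two most frequent reciprocal classes, r l n+ and r+ l+ n, are the parental types, so the F1 was r l n+ / r+ l+ n.
The two rarest classes, r l n and r+ l+ n+, are the double crossovers. Comparing them with the parentals, only the n allele has switched, so n is the middle locus and the order is l – n – r.
Crossovers in the l–n interval produce the single-crossover classes r l+ n+ and r+ l n (33 + 43 = 76) plus the double crossovers (8).
RF(l–n) = (76 + 8) / 628 = 84/628 = 0.1338 → 13.4 m.u.

13.4 m.u.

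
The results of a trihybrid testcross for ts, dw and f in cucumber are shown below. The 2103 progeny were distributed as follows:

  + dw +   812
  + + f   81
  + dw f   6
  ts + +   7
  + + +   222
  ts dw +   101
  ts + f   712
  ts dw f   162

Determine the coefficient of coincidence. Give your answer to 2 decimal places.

The two most frequent reciprocal classes, ts + f and + dw +, are the parental types, so the F1 was ts + f / + dw +.
The two rarest classes, ts + + and + dw f, are the double crossovers. Comparing them with the parentals, only the f allele has switched, so f is the middle locus and the order is dw – f – ts.
dw–f: (384 + 13)/2103 = 0.1888; f–ts: (182 + 13)/2103 = 0.0927.
Expected DCO frequency = 0.1888 × 0.0927 ≈ 0.01750; observed = 13/2103 ≈ 0.00618.
Coefficient of coincidence = 0.00618/0.01750 ≈ 0.35.

0.35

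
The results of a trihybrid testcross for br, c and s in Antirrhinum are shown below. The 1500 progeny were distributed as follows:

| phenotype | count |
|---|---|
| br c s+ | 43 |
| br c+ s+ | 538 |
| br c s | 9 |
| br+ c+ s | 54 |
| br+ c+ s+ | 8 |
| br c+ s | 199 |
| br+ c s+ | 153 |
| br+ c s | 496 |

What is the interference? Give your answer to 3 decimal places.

The two most frequent reciprocal classes, br c+ s+ and br+ c s, are the parental types, so the F1 was br c+ s+ / br+ c s.
The two rarest classes, br+ c+ s+ and br c s, are the double crossovers. Comparing them with the parentals, only the br allele has switched, so br is the middle locus and the order is s – br – c.
s–br: (352 + 17)/1500 = 0.2460; br–c: (97 + 17)/1500 = 0.0760.
Expected DCO frequency = 0.2460 × 0.0760 ≈ 0.01870; observed = 17/1500 ≈ 0.01133.
Coefficient of coincidence = 0.01133/0.01870 ≈ 0.606; interference = 1 − 0.606 = 0.394.

0.394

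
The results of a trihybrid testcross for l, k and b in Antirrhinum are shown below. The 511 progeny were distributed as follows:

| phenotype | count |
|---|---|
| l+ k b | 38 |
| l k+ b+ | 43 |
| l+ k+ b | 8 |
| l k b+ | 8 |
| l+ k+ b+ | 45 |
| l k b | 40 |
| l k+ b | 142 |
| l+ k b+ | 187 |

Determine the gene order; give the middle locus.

The two most frequent reciprocal classes, l k+ b and l+ k b+, are the parental types, so the F1 was l k+ b / l+ k b+.
The two rarest classes, l+ k+ b and l k b+, are the double crossovers. Comparing them with the parentals, only the l allele has switched, so l is the middle locus and the order is b – l – k.

l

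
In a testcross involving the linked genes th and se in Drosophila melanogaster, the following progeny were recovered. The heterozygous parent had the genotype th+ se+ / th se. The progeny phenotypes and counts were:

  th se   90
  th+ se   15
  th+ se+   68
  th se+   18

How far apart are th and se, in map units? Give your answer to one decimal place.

17.3 map units

The recombinant classes are th+ se and th se+: 15 + 18 = 33.
Recombination frequency = 33/191 = 0.1728 ≈ 17.3%, i.e. 17.3 map units.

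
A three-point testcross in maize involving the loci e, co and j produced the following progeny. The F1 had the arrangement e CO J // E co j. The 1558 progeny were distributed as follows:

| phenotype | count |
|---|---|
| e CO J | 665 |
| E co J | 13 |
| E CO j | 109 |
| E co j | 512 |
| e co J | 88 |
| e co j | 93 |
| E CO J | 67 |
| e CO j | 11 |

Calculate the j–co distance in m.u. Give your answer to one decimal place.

The two rarest classes, e CO j and E co J, are the double crossovers. Comparing them with the parentals, only the j allele has switched, so j is the middle locus and the order is co – j – e.
Crossovers in the co–j interval produce the single-crossover classes e co J and E CO j (88 + 109 = 197) plus the double crossovers (24).
RF(co–j) = (197 + 24) / 1558 = 221/1558 = 0.1418 → 14.2 m.u.

14.2 m.u.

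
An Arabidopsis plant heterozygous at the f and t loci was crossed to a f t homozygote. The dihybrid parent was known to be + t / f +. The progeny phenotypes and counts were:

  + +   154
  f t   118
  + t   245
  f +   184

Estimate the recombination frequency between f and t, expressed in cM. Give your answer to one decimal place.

38.8 cM

The recombinant classes are + + and f t: 154 + 118 = 272.
Recombination frequency = 272/701 = 0.3880 ≈ 38.8%, i.e. 38.8 cM.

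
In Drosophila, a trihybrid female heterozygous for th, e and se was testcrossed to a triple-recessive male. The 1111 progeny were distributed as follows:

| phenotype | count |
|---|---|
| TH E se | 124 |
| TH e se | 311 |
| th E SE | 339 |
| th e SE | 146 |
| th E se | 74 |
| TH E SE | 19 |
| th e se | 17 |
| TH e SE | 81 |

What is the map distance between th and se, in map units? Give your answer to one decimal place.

The two most frequent reciprocal classes, TH e se and th E SE, are the parental types, so the F1 was TH e se / th E SE.
The two rarest classes, th e se and TH E SE, are the double crossovers. Comparing them with the parentals, only the th allele has switched, so th is the middle locus and the order is e – th – se.
Crossovers in the th–se interval produce the single-crossover classes TH e SE and th E se (81 + 74 = 155) plus the double crossovers (36).
RF(th–se) = (155 + 36) / 1111 = 191/1111 = 0.1719 → 17.2 map units.

17.2 map units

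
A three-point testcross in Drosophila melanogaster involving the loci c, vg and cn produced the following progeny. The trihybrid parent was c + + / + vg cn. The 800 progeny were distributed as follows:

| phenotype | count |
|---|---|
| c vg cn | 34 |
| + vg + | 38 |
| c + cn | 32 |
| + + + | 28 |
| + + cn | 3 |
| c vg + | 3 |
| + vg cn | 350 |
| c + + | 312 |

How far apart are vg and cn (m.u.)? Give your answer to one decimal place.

The two rarest classes, c vg + and + + cn, are the double crossovers. Comparing them with the parentals, only the vg allele has switched, so vg is the middle locus and the order is cn – vg – c.
Crossovers in the cn–vg interval produce the single-crossover classes c + cn and + vg + (32 + 38 = 70) plus the double crossovers (6).
RF(cn–vg) = (70 + 6) / 800 = 76/800 = 0.0950 → 9.5 m.u.

9.5 m.u.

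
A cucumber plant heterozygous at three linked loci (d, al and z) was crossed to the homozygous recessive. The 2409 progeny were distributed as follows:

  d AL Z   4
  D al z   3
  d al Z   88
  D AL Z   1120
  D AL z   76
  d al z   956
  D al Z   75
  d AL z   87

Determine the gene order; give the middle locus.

d

The two most frequent reciprocal classes, D AL Z and d al z, are the parental types, so the F1 was D AL Z / d al z.
The two rarest classes, d AL Z and D al z, are the double crossovers. Comparing them with the parentals, only the d allele has switched, so d is the middle locus and the order is z – d – al.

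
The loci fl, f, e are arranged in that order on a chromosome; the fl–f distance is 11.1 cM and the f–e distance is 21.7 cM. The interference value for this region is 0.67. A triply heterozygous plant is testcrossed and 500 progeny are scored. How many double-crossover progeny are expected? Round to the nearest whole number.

Map distances give recombination frequencies of 0.111 and 0.217 for the two intervals.
With interference 0.67 (so coincidence = 0.33), expected double-crossover frequency = 0.111 × 0.217 × 0.33 = 0.00795.
Expected number = 0.00795 × 500 = 3.97 ≈ 4.

4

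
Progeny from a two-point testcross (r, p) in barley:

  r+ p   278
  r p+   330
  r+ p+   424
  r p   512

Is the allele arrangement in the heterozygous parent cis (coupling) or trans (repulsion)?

The two most frequent classes are r+ p+ (424) and r p (512); these are the parental (non-recombinant) types.
So the F1 carried r+ p+ on one chromosome and r p on the other — the recessive alleles are on the same chromosome (cis / coupling).

cis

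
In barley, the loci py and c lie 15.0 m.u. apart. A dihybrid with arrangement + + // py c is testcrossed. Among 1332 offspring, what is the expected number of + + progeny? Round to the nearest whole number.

A map distance of 15.0 m.u. corresponds to a recombination frequency of 0.150.
The F1 is + + / py c, so + + is a parental gamete class with expected frequency (1 − r)/2 = 0.850/2 = 0.4250.
Expected number = 0.4250 × 1332 = 566.10 ≈ 566.

566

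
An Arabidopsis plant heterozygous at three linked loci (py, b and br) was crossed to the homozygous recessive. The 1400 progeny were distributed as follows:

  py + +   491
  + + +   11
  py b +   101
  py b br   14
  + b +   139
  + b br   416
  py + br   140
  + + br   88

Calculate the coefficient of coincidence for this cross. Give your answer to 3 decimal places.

0.538

The two most frequent reciprocal classes, py + + and + b br, are the parental types, so the F1 was py + + / + b br.
The two rarest classes, + + + and py b br, are the double crossovers. Comparing them with the parentals, only the py allele has switched, so py is the middle locus and the order is b – py – br.
b–py: (189 + 25)/1400 = 0.1529; py–br: (279 + 25)/1400 = 0.2171.
Expected DCO frequency = 0.1529 × 0.2171 ≈ 0.03319; observed = 25/1400 ≈ 0.01786.
Coefficient of coincidence = 0.01786/0.03319 ≈ 0.538.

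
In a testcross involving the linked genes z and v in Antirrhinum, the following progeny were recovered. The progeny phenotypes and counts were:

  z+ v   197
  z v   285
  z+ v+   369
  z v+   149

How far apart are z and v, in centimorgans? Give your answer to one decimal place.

34.6 centimorgans

The two most frequent classes, z+ v+ (369) and z v (285), are the parental types, so the F1 was z+ v+ / z v.
The recombinant classes are z+ v and z v+: 197 + 149 = 346.
Recombination frequency = 346/1000 = 0.3460 ≈ 34.6%, i.e. 34.6 centimorgans.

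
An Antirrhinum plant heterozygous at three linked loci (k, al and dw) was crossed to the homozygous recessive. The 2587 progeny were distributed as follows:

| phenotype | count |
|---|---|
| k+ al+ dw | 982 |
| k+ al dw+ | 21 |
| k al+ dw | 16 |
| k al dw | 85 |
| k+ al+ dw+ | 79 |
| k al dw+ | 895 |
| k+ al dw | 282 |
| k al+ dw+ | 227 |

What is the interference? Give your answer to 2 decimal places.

0.13

The two most frequent reciprocal classes, k+ al+ dw and k al dw+, are the parental types, so the F1 was k+ al+ dw / k al dw+.
The two rarest classes, k al+ dw and k+ al dw+, are the double crossovers. Comparing them with the parentals, only the k allele has switched, so k is the middle locus and the order is dw – k – al.
dw–k: (164 + 37)/2587 = 0.0777; k–al: (509 + 37)/2587 = 0.2111.
Expected DCO frequency = 0.0777 × 0.2111 ≈ 0.01640; observed = 37/2587 ≈ 0.01430.
Coefficient of coincidence = 0.01430/0.01640 ≈ 0.87; interference = 1 − 0.87 = 0.13.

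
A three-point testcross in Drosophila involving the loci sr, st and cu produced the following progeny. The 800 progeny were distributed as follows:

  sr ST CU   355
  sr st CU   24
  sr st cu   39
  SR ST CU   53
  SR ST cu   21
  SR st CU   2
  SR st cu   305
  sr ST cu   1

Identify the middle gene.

The two most frequent reciprocal classes, SR st cu and sr ST CU, are the parental types, so the F1 was SR st cu / sr ST CU.
The two rarest classes, SR st CU and sr ST cu, are the double crossovers. Comparing them with the parentals, only the cu allele has switched, so cu is the middle locus and the order is sr – cu – st.

cu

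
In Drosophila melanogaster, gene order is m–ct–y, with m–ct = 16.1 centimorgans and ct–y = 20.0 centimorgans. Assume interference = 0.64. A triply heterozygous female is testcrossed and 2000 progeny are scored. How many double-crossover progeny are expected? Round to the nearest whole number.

23

Map distances give recombination frequencies of 0.161 and 0.200 for the two intervals.
With interference 0.64 (so coincidence = 0.36), expected double-crossover frequency = 0.161 × 0.200 × 0.36 = 0.01159.
Expected number = 0.01159 × 2000 = 23.18 ≈ 23.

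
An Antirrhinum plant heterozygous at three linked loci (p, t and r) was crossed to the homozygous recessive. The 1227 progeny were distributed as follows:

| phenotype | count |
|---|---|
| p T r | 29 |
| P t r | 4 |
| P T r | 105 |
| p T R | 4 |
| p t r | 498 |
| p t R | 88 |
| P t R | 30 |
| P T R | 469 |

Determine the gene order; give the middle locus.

p

The two most frequent reciprocal classes, P T R and p t r, are the parental types, so the F1 was P T R / p t r.
The two rarest classes, p T R and P t r, are the double crossovers. Comparing them with the parentals, only the p allele has switched, so p is the middle locus and the order is t – p – r.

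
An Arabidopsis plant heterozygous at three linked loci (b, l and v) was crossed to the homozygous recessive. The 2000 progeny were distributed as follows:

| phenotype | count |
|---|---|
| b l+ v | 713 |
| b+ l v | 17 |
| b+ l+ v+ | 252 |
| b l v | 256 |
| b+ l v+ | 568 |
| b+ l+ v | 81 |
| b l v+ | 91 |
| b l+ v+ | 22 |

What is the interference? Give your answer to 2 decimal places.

The two most frequent reciprocal classes, b+ l v+ and b l+ v, are the parental types, so the F1 was b+ l v+ / b l+ v.
The two rarest classes, b+ l v and b l+ v+, are the double crossovers. Comparing them with the parentals, only the v allele has switched, so v is the middle locus and the order is b – v – l.
b–v: (172 + 39)/2000 = 0.1055; v–l: (508 + 39)/2000 = 0.2735.
Expected DCO frequency = 0.1055 × 0.2735 ≈ 0.02885; observed = 39/2000 ≈ 0.01950.
Coefficient of coincidence = 0.01950/0.02885 ≈ 0.68; interference = 1 − 0.68 = 0.32.

0.32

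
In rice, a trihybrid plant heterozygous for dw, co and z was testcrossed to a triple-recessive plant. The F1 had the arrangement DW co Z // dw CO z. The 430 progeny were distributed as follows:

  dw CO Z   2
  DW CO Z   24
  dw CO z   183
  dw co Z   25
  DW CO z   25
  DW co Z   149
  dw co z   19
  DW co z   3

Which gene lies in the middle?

z

The two rarest classes, DW co z and dw CO Z, are the double crossovers. Comparing them with the parentals, only the z allele has switched, so z is the middle locus and the order is dw – z – co.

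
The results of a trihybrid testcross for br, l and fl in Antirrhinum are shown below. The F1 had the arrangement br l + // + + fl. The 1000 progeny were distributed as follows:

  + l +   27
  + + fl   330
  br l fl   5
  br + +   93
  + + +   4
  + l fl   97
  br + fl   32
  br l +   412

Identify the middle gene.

The two rarest classes, br l fl and + + +, are the double crossovers. Comparing them with the parentals, only the fl allele has switched, so fl is the middle locus and the order is l – fl – br.

fl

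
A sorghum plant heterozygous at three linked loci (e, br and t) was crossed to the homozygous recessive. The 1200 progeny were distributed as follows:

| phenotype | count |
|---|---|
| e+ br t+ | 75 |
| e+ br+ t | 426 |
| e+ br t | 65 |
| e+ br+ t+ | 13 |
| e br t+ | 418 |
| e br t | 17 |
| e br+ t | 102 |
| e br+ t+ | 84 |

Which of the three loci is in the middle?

t

The two most frequent reciprocal classes, e br t+ and e+ br+ t, are the parental types, so the F1 was e br t+ / e+ br+ t.
The two rarest classes, e br t and e+ br+ t+, are the double crossovers. Comparing them with the parentals, only the t allele has switched, so t is the middle locus and the order is e – t – br.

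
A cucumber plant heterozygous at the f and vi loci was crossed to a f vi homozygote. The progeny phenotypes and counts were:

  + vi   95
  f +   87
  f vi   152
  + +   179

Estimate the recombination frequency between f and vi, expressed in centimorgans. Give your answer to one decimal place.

The two most frequent classes, + + (179) and f vi (152), are the parental types, so the F1 was + + / f vi.
The recombinant classes are + vi and f +: 95 + 87 = 182.
Recombination frequency = 182/513 = 0.3548 ≈ 35.5%, i.e. 35.5 centimorgans.

35.5 centimorgans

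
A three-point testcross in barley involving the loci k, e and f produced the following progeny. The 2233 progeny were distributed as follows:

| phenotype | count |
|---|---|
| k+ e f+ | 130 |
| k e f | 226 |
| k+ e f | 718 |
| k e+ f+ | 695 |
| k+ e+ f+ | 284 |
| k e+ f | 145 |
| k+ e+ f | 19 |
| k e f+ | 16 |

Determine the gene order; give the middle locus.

e

The two most frequent reciprocal classes, k+ e f and k e+ f+, are the parental types, so the F1 was k+ e f / k e+ f+.
The two rarest classes, k+ e+ f and k e f+, are the double crossovers. Comparing them with the parentals, only the e allele has switched, so e is the middle locus and the order is k – e – f.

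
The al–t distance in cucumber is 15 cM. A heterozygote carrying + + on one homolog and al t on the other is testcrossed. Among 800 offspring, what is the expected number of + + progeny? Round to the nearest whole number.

340

A map distance of 15 cM corresponds to a recombination frequency of 0.150.
The F1 is + + / al t, so + + is a parental gamete class with expected frequency (1 − r)/2 = 0.850/2 = 0.4250.
Expected number = 0.4250 × 800 = 340.00 ≈ 340.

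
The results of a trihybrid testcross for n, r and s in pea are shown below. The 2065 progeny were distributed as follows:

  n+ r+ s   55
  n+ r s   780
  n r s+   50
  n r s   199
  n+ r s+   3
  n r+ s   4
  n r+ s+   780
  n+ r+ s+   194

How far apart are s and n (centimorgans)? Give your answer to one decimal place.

The two most frequent reciprocal classes, n r+ s+ and n+ r s, are the parental types, so the F1 was n r+ s+ / n+ r s.
The two rarest classes, n r+ s and n+ r s+, are the double crossovers. Comparing them with the parentals, only the s allele has switched, so s is the middle locus and the order is r – s – n.
Crossovers in the s–n interval produce the single-crossover classes n+ r+ s+ and n r s (194 + 199 = 393) plus the double crossovers (7).
RF(s–n) = (393 + 7) / 2065 = 400/2065 = 0.1937 → 19.4 centimorgans.

19.4 centimorgans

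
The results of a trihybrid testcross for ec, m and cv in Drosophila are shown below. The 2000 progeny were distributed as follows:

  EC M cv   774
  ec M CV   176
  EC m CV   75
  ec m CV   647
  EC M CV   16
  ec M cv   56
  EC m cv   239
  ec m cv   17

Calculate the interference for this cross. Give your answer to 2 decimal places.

The two most frequent reciprocal classes, EC M cv and ec m CV, are the parental types, so the F1 was EC M cv / ec m CV.
The two rarest classes, EC M CV and ec m cv, are the double crossovers. Comparing them with the parentals, only the cv allele has switched, so cv is the middle locus and the order is ec – cv – m.
ec–cv: (131 + 33)/2000 = 0.0820; cv–m: (415 + 33)/2000 = 0.2240.
Expected DCO frequency = 0.0820 × 0.2240 ≈ 0.01837; observed = 33/2000 ≈ 0.01650.
Coefficient of coincidence = 0.01650/0.01837 ≈ 0.90; interference = 1 − 0.90 = 0.10.

0.10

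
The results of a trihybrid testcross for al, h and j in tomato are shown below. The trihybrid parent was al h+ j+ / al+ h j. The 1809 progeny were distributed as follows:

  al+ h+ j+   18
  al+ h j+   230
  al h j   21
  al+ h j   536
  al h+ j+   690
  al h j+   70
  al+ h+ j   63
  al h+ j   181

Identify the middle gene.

al

The two rarest classes, al+ h+ j+ and al h j, are the double crossovers. Comparing them with the parentals, only the al allele has switched, so al is the middle locus and the order is j – al – h.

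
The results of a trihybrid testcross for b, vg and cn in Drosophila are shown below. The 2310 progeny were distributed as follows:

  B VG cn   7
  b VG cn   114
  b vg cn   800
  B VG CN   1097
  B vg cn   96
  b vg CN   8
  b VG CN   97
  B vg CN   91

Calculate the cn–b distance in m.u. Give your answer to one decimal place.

The two most frequent reciprocal classes, b vg cn and B VG CN, are the parental types, so the F1 was b vg cn / B VG CN.
The two rarest classes, b vg CN and B VG cn, are the double crossovers. Comparing them with the parentals, only the cn allele has switched, so cn is the middle locus and the order is vg – cn – b.
Crossovers in the cn–b interval produce the single-crossover classes B vg cn and b VG CN (96 + 97 = 193) plus the double crossovers (15).
RF(cn–b) = (193 + 15) / 2310 = 208/2310 = 0.0900 → 9.0 m.u.

9.0 m.u.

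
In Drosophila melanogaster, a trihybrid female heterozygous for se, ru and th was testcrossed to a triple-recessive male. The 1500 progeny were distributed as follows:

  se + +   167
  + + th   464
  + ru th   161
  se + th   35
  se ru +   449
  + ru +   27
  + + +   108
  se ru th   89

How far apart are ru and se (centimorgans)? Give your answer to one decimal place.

The two most frequent reciprocal classes, se ru + and + + th, are the parental types, so the F1 was se ru + / + + th.
The two rarest classes, + ru + and se + th, are the double crossovers. Comparing them with the parentals, only the se allele has switched, so se is the middle locus and the order is th – se – ru.
Crossovers in the se–ru interval produce the single-crossover classes se + + and + ru th (167 + 161 = 328) plus the double crossovers (62).
RF(se–ru) = (328 + 62) / 1500 = 390/1500 = 0.2600 → 26.0 centimorgans.

26.0 centimorgans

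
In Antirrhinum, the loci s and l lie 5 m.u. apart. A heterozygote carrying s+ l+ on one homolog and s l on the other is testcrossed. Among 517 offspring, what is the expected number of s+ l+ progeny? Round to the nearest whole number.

246

A map distance of 5 m.u. corresponds to a recombination frequency of 0.050.
The F1 is s+ l+ / s l, so s+ l+ is a parental gamete class with expected frequency (1 − r)/2 = 0.950/2 = 0.4750.
Expected number = 0.4750 × 517 = 245.57 ≈ 246.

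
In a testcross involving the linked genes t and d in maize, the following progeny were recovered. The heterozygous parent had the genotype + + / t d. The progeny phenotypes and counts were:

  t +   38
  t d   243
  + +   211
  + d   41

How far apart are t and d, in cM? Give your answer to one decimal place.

The recombinant classes are + d and t +: 41 + 38 = 79.
Recombination frequency = 79/533 = 0.1482 ≈ 14.8%, i.e. 14.8 cM.

14.8 cM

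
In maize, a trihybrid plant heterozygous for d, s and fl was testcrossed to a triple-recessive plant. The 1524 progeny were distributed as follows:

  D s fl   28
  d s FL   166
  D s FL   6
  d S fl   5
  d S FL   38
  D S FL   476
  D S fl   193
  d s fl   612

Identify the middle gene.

s

The two most frequent reciprocal classes, d s fl and D S FL, are the parental types, so the F1 was d s fl / D S FL.
The two rarest classes, d S fl and D s FL, are the double crossovers. Comparing them with the parentals, only the s allele has switched, so s is the middle locus and the order is fl – s – d.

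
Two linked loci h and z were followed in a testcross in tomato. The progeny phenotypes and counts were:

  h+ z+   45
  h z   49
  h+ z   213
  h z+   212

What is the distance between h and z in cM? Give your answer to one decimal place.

The two most frequent classes, h+ z (213) and h z+ (212), are the parental types, so the F1 was h+ z / h z+.
The recombinant classes are h+ z+ and h z: 45 + 49 = 94.
Recombination frequency = 94/519 = 0.1811 ≈ 18.1%, i.e. 18.1 cM.

18.1 cM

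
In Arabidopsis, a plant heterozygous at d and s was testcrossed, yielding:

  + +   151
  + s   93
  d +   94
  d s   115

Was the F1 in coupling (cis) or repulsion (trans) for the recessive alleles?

cis

The two most frequent classes are + + (151) and d s (115); these are the parental (non-recombinant) types.
So the F1 carried + + on one chromosome and d s on the other — the recessive alleles are on the same chromosome (cis / coupling).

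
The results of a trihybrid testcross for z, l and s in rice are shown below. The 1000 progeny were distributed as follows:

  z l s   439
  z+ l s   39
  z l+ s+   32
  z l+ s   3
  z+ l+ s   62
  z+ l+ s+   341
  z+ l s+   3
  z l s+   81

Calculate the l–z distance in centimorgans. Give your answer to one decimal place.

The two most frequent reciprocal classes, z+ l+ s+ and z l s, are the parental types, so the F1 was z+ l+ s+ / z l s.
The two rarest classes, z+ l s+ and z l+ s, are the double crossovers. Comparing them with the parentals, only the l allele has switched, so l is the middle locus and the order is s – l – z.
Crossovers in the l–z interval produce the single-crossover classes z l+ s+ and z+ l s (32 + 39 = 71) plus the double crossovers (6).
RF(l–z) = (71 + 6) / 1000 = 77/1000 = 0.0770 → 7.7 centimorgans.

7.7 centimorgans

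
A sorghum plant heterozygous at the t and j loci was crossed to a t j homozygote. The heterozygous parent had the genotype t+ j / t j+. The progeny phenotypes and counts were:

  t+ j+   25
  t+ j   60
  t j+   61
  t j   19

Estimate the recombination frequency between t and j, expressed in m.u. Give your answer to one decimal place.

The recombinant classes are t+ j+ and t j: 25 + 19 = 44.
Recombination frequency = 44/165 = 0.2667 ≈ 26.7%, i.e. 26.7 m.u.

26.7 m.u.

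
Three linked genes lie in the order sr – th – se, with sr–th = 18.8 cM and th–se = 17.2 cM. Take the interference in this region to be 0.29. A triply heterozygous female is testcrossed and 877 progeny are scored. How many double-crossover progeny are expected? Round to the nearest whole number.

20

Map distances give recombination frequencies of 0.188 and 0.172 for the two intervals.
With interference 0.29 (so coincidence = 0.71), expected double-crossover frequency = 0.188 × 0.172 × 0.71 = 0.02296.
Expected number = 0.02296 × 877 = 20.13 ≈ 20.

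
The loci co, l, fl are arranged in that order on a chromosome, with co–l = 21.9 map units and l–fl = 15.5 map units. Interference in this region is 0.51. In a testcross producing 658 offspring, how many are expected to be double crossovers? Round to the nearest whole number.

11

Map distances give recombination frequencies of 0.219 and 0.155 for the two intervals.
With interference 0.51 (so coincidence = 0.49), expected double-crossover frequency = 0.219 × 0.155 × 0.49 = 0.01663.
Expected number = 0.01663 × 658 = 10.94 ≈ 11.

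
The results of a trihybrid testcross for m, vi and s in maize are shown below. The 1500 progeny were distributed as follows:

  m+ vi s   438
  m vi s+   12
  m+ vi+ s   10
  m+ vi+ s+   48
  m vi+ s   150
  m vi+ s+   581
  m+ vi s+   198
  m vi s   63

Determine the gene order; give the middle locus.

The two most frequent reciprocal classes, m+ vi s and m vi+ s+, are the parental types, so the F1 was m+ vi s / m vi+ s+.
The two rarest classes, m+ vi+ s and m vi s+, are the double crossovers. Comparing them with the parentals, only the vi allele has switched, so vi is the middle locus and the order is s – vi – m.

vi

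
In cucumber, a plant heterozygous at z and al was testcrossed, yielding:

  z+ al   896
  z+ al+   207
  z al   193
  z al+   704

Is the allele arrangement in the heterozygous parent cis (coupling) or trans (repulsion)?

trans

The two most frequent classes are z+ al (896) and z al+ (704); these are the parental (non-recombinant) types.
So the F1 carried z+ al on one chromosome and z al+ on the other — the recessive alleles are on opposite chromosomes (trans / repulsion).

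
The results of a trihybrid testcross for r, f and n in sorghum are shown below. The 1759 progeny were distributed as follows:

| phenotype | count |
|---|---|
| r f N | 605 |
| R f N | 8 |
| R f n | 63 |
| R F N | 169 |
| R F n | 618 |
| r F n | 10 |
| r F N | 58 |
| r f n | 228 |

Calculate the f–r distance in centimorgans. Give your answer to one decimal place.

The two most frequent reciprocal classes, r f N and R F n, are the parental types, so the F1 was r f N / R F n.
The two rarest classes, R f N and r F n, are the double crossovers. Comparing them with the parentals, only the r allele has switched, so r is the middle locus and the order is f – r – n.
Crossovers in the f–r interval produce the single-crossover classes r F N and R f n (58 + 63 = 121) plus the double crossovers (18).
RF(f–r) = (121 + 18) / 1759 = 139/1759 = 0.0790 → 7.9 centimorgans.

7.9 centimorgans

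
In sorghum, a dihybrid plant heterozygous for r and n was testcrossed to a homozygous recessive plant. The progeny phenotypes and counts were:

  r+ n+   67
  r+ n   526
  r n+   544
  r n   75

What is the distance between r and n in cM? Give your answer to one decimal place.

11.7 cM

The two most frequent classes, r+ n (526) and r n+ (544), are the parental types, so the F1 was r+ n / r n+.
The recombinant classes are r+ n+ and r n: 67 + 75 = 142.
Recombination frequency = 142/1212 = 0.1172 ≈ 11.7%, i.e. 11.7 cM.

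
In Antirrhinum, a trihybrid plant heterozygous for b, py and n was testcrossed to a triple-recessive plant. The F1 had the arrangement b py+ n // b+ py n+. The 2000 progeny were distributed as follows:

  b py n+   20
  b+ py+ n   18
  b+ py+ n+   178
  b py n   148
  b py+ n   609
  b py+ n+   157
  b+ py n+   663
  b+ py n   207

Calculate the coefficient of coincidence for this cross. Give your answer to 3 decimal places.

The two rarest classes, b+ py+ n and b py n+, are the double crossovers. Comparing them with the parentals, only the b allele has switched, so b is the middle locus and the order is py – b – n.
py–b: (326 + 38)/2000 = 0.1820; b–n: (364 + 38)/2000 = 0.2010.
Expected DCO frequency = 0.1820 × 0.2010 ≈ 0.03658; observed = 38/2000 ≈ 0.01900.
Coefficient of coincidence = 0.01900/0.03658 ≈ 0.519.

0.519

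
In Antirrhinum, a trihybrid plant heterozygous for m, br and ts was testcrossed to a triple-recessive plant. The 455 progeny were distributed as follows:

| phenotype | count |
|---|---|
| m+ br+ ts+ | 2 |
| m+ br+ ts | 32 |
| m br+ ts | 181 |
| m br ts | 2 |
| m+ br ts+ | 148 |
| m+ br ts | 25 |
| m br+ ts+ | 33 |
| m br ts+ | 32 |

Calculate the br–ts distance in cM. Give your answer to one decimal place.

13.6 cM

The two most frequent reciprocal classes, m br+ ts and m+ br ts+, are the parental types, so the F1 was m br+ ts / m+ br ts+.
The two rarest classes, m br ts and m+ br+ ts+, are the double crossovers. Comparing them with the parentals, only the br allele has switched, so br is the middle locus and the order is m – br – ts.
Crossovers in the br–ts interval produce the single-crossover classes m br+ ts+ and m+ br ts (33 + 25 = 58) plus the double crossovers (4).
RF(br–ts) = (58 + 4) / 455 = 62/455 = 0.1363 → 13.6 cM.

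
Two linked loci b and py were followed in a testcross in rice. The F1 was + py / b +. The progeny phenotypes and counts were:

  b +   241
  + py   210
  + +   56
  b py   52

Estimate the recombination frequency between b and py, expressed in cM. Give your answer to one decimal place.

19.3 cM

The recombinant classes are + + and b py: 56 + 52 = 108.
Recombination frequency = 108/559 = 0.1932 ≈ 19.3%, i.e. 19.3 cM.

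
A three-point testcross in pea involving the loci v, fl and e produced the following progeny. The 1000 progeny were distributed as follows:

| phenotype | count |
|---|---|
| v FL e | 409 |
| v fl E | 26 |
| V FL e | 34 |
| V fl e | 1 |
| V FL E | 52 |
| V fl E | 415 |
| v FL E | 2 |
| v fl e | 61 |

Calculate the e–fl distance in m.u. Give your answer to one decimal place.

The two most frequent reciprocal classes, v FL e and V fl E, are the parental types, so the F1 was v FL e / V fl E.
The two rarest classes, v FL E and V fl e, are the double crossovers. Comparing them with the parentals, only the e allele has switched, so e is the middle locus and the order is fl – e – v.
Crossovers in the fl–e interval produce the single-crossover classes v fl e and V FL E (61 + 52 = 113) plus the double crossovers (3).
RF(fl–e) = (113 + 3) / 1000 = 116/1000 = 0.1160 → 11.6 m.u.

11.6 m.u.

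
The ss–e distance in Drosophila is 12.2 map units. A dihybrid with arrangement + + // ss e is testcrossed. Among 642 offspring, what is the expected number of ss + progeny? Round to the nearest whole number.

39

A map distance of 12.2 map units corresponds to a recombination frequency of 0.122.
The F1 is + + / ss e, so ss + is a recombinant gamete class with expected frequency r/2 = 0.122/2 = 0.0610.
Expected number = 0.0610 × 642 = 39.16 ≈ 39.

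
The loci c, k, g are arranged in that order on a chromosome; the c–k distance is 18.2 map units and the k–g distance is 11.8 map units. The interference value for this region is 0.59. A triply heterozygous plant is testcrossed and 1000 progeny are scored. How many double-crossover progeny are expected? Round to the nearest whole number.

Map distances give recombination frequencies of 0.182 and 0.118 for the two intervals.
With interference 0.59 (so coincidence = 0.41), expected double-crossover frequency = 0.182 × 0.118 × 0.41 = 0.00881.
Expected number = 0.00881 × 1000 = 8.81 ≈ 9.

9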